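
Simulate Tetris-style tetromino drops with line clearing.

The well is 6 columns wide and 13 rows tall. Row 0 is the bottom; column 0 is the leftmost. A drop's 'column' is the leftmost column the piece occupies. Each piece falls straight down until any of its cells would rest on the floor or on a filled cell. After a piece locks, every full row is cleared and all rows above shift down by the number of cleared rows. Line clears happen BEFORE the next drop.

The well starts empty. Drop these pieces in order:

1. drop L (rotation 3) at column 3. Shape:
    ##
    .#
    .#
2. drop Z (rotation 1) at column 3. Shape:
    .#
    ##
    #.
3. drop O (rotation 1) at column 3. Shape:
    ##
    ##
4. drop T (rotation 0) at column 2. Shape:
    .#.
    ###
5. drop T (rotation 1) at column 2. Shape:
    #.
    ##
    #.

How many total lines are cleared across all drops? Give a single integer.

Answer: 0

Derivation:
Drop 1: L rot3 at col 3 lands with bottom-row=0; cleared 0 line(s) (total 0); column heights now [0 0 0 3 3 0], max=3
Drop 2: Z rot1 at col 3 lands with bottom-row=3; cleared 0 line(s) (total 0); column heights now [0 0 0 5 6 0], max=6
Drop 3: O rot1 at col 3 lands with bottom-row=6; cleared 0 line(s) (total 0); column heights now [0 0 0 8 8 0], max=8
Drop 4: T rot0 at col 2 lands with bottom-row=8; cleared 0 line(s) (total 0); column heights now [0 0 9 10 9 0], max=10
Drop 5: T rot1 at col 2 lands with bottom-row=9; cleared 0 line(s) (total 0); column heights now [0 0 12 11 9 0], max=12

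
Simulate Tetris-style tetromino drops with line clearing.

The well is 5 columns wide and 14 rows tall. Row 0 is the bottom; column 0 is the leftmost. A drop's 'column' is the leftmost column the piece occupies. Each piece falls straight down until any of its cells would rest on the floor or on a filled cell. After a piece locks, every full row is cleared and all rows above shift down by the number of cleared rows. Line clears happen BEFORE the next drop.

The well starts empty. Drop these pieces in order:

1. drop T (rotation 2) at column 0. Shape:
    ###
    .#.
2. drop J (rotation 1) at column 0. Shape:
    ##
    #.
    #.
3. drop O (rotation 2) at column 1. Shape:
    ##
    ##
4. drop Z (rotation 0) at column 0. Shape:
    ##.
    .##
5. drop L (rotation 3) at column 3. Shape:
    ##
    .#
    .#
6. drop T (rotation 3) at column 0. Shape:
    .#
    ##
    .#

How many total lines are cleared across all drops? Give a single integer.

Answer: 0

Derivation:
Drop 1: T rot2 at col 0 lands with bottom-row=0; cleared 0 line(s) (total 0); column heights now [2 2 2 0 0], max=2
Drop 2: J rot1 at col 0 lands with bottom-row=2; cleared 0 line(s) (total 0); column heights now [5 5 2 0 0], max=5
Drop 3: O rot2 at col 1 lands with bottom-row=5; cleared 0 line(s) (total 0); column heights now [5 7 7 0 0], max=7
Drop 4: Z rot0 at col 0 lands with bottom-row=7; cleared 0 line(s) (total 0); column heights now [9 9 8 0 0], max=9
Drop 5: L rot3 at col 3 lands with bottom-row=0; cleared 0 line(s) (total 0); column heights now [9 9 8 3 3], max=9
Drop 6: T rot3 at col 0 lands with bottom-row=9; cleared 0 line(s) (total 0); column heights now [11 12 8 3 3], max=12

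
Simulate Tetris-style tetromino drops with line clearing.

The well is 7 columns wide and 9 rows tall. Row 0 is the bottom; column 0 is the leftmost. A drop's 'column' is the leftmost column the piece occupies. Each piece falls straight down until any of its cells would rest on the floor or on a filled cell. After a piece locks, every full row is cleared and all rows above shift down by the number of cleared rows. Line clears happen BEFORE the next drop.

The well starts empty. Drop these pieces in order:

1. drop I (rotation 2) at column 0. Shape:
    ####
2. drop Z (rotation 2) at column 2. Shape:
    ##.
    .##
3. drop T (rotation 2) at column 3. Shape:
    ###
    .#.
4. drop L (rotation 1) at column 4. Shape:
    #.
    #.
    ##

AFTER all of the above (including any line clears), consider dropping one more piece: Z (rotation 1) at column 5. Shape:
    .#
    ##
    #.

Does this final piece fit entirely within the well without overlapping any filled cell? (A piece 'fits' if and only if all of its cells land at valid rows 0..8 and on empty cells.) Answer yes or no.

Answer: yes

Derivation:
Drop 1: I rot2 at col 0 lands with bottom-row=0; cleared 0 line(s) (total 0); column heights now [1 1 1 1 0 0 0], max=1
Drop 2: Z rot2 at col 2 lands with bottom-row=1; cleared 0 line(s) (total 0); column heights now [1 1 3 3 2 0 0], max=3
Drop 3: T rot2 at col 3 lands with bottom-row=2; cleared 0 line(s) (total 0); column heights now [1 1 3 4 4 4 0], max=4
Drop 4: L rot1 at col 4 lands with bottom-row=4; cleared 0 line(s) (total 0); column heights now [1 1 3 4 7 5 0], max=7
Test piece Z rot1 at col 5 (width 2): heights before test = [1 1 3 4 7 5 0]; fits = True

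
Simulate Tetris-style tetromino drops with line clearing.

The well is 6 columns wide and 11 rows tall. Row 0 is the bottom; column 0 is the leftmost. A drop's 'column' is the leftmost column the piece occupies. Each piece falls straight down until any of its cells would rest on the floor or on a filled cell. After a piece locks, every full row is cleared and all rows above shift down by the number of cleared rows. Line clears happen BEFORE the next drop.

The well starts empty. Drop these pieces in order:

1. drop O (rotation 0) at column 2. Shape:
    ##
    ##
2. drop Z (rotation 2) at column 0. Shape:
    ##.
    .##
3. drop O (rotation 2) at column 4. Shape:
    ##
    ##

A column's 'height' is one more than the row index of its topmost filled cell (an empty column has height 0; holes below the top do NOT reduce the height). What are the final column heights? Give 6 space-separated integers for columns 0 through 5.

Answer: 4 4 3 2 2 2

Derivation:
Drop 1: O rot0 at col 2 lands with bottom-row=0; cleared 0 line(s) (total 0); column heights now [0 0 2 2 0 0], max=2
Drop 2: Z rot2 at col 0 lands with bottom-row=2; cleared 0 line(s) (total 0); column heights now [4 4 3 2 0 0], max=4
Drop 3: O rot2 at col 4 lands with bottom-row=0; cleared 0 line(s) (total 0); column heights now [4 4 3 2 2 2], max=4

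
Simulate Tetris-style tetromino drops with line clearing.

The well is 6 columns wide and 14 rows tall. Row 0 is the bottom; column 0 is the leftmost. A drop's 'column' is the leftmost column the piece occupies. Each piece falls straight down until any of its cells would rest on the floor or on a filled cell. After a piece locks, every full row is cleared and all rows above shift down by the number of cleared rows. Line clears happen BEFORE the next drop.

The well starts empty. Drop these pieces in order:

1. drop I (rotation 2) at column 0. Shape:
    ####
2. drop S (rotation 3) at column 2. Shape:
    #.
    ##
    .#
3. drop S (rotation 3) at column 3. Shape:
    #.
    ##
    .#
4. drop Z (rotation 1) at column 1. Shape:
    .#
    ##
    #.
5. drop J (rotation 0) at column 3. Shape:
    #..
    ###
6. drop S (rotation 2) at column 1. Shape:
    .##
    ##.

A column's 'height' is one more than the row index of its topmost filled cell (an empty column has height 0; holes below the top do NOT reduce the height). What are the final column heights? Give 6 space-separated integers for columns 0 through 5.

Answer: 1 7 8 8 6 6

Derivation:
Drop 1: I rot2 at col 0 lands with bottom-row=0; cleared 0 line(s) (total 0); column heights now [1 1 1 1 0 0], max=1
Drop 2: S rot3 at col 2 lands with bottom-row=1; cleared 0 line(s) (total 0); column heights now [1 1 4 3 0 0], max=4
Drop 3: S rot3 at col 3 lands with bottom-row=2; cleared 0 line(s) (total 0); column heights now [1 1 4 5 4 0], max=5
Drop 4: Z rot1 at col 1 lands with bottom-row=3; cleared 0 line(s) (total 0); column heights now [1 5 6 5 4 0], max=6
Drop 5: J rot0 at col 3 lands with bottom-row=5; cleared 0 line(s) (total 0); column heights now [1 5 6 7 6 6], max=7
Drop 6: S rot2 at col 1 lands with bottom-row=6; cleared 0 line(s) (total 0); column heights now [1 7 8 8 6 6], max=8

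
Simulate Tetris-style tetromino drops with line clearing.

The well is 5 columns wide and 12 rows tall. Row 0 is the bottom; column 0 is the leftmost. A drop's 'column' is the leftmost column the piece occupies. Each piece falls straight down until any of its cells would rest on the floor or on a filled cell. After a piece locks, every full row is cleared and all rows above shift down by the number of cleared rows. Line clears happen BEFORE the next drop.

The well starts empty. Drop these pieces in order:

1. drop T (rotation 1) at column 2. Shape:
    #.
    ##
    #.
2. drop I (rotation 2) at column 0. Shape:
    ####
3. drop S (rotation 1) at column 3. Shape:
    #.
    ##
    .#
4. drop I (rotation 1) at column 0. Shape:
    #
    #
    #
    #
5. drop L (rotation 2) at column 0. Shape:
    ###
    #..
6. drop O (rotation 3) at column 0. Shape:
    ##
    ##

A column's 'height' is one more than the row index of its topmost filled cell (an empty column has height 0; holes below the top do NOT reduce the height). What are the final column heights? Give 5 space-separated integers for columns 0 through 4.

Drop 1: T rot1 at col 2 lands with bottom-row=0; cleared 0 line(s) (total 0); column heights now [0 0 3 2 0], max=3
Drop 2: I rot2 at col 0 lands with bottom-row=3; cleared 0 line(s) (total 0); column heights now [4 4 4 4 0], max=4
Drop 3: S rot1 at col 3 lands with bottom-row=3; cleared 1 line(s) (total 1); column heights now [0 0 3 5 4], max=5
Drop 4: I rot1 at col 0 lands with bottom-row=0; cleared 0 line(s) (total 1); column heights now [4 0 3 5 4], max=5
Drop 5: L rot2 at col 0 lands with bottom-row=4; cleared 0 line(s) (total 1); column heights now [6 6 6 5 4], max=6
Drop 6: O rot3 at col 0 lands with bottom-row=6; cleared 0 line(s) (total 1); column heights now [8 8 6 5 4], max=8

Answer: 8 8 6 5 4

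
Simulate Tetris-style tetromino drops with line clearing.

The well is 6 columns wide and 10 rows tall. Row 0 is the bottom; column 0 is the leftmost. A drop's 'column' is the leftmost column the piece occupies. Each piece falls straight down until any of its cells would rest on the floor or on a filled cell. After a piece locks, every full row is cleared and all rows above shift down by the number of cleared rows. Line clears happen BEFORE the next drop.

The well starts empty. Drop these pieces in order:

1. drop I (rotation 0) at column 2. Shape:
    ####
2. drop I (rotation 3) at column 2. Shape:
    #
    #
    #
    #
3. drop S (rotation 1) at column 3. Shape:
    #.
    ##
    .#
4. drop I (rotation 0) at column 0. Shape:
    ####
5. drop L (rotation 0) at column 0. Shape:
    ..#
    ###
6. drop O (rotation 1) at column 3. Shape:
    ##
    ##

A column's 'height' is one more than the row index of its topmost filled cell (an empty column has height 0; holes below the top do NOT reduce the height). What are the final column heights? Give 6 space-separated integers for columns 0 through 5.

Drop 1: I rot0 at col 2 lands with bottom-row=0; cleared 0 line(s) (total 0); column heights now [0 0 1 1 1 1], max=1
Drop 2: I rot3 at col 2 lands with bottom-row=1; cleared 0 line(s) (total 0); column heights now [0 0 5 1 1 1], max=5
Drop 3: S rot1 at col 3 lands with bottom-row=1; cleared 0 line(s) (total 0); column heights now [0 0 5 4 3 1], max=5
Drop 4: I rot0 at col 0 lands with bottom-row=5; cleared 0 line(s) (total 0); column heights now [6 6 6 6 3 1], max=6
Drop 5: L rot0 at col 0 lands with bottom-row=6; cleared 0 line(s) (total 0); column heights now [7 7 8 6 3 1], max=8
Drop 6: O rot1 at col 3 lands with bottom-row=6; cleared 0 line(s) (total 0); column heights now [7 7 8 8 8 1], max=8

Answer: 7 7 8 8 8 1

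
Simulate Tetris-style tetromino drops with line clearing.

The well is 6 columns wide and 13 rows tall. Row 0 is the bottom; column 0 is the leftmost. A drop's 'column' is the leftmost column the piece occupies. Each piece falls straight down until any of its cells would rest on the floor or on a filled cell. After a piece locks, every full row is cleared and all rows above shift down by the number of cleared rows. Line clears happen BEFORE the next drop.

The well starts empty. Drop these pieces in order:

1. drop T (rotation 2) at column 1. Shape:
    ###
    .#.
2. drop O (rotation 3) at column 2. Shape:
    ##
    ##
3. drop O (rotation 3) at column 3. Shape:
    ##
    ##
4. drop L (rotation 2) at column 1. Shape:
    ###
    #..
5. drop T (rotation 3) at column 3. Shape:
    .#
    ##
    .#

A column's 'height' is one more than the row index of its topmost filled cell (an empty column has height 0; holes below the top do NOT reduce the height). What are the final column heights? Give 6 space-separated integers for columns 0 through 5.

Drop 1: T rot2 at col 1 lands with bottom-row=0; cleared 0 line(s) (total 0); column heights now [0 2 2 2 0 0], max=2
Drop 2: O rot3 at col 2 lands with bottom-row=2; cleared 0 line(s) (total 0); column heights now [0 2 4 4 0 0], max=4
Drop 3: O rot3 at col 3 lands with bottom-row=4; cleared 0 line(s) (total 0); column heights now [0 2 4 6 6 0], max=6
Drop 4: L rot2 at col 1 lands with bottom-row=5; cleared 0 line(s) (total 0); column heights now [0 7 7 7 6 0], max=7
Drop 5: T rot3 at col 3 lands with bottom-row=6; cleared 0 line(s) (total 0); column heights now [0 7 7 8 9 0], max=9

Answer: 0 7 7 8 9 0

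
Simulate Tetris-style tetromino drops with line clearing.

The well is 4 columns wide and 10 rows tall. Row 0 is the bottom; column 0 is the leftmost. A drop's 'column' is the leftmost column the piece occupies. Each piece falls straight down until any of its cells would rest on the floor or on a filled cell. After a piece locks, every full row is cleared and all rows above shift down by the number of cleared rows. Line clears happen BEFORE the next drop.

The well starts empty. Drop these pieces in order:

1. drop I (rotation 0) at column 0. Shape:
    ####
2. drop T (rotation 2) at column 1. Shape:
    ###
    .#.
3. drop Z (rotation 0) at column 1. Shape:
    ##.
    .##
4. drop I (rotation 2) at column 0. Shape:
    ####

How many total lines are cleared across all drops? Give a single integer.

Drop 1: I rot0 at col 0 lands with bottom-row=0; cleared 1 line(s) (total 1); column heights now [0 0 0 0], max=0
Drop 2: T rot2 at col 1 lands with bottom-row=0; cleared 0 line(s) (total 1); column heights now [0 2 2 2], max=2
Drop 3: Z rot0 at col 1 lands with bottom-row=2; cleared 0 line(s) (total 1); column heights now [0 4 4 3], max=4
Drop 4: I rot2 at col 0 lands with bottom-row=4; cleared 1 line(s) (total 2); column heights now [0 4 4 3], max=4

Answer: 2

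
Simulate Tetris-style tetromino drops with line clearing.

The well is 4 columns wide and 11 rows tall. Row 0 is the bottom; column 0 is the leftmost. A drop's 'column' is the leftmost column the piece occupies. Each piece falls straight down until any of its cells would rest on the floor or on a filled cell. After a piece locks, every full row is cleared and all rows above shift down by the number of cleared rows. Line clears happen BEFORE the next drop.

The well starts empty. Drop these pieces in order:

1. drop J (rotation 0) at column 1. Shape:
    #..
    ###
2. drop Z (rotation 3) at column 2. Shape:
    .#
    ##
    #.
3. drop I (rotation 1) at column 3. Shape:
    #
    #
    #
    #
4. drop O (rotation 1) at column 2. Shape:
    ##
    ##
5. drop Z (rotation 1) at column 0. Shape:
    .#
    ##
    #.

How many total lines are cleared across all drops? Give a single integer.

Drop 1: J rot0 at col 1 lands with bottom-row=0; cleared 0 line(s) (total 0); column heights now [0 2 1 1], max=2
Drop 2: Z rot3 at col 2 lands with bottom-row=1; cleared 0 line(s) (total 0); column heights now [0 2 3 4], max=4
Drop 3: I rot1 at col 3 lands with bottom-row=4; cleared 0 line(s) (total 0); column heights now [0 2 3 8], max=8
Drop 4: O rot1 at col 2 lands with bottom-row=8; cleared 0 line(s) (total 0); column heights now [0 2 10 10], max=10
Drop 5: Z rot1 at col 0 lands with bottom-row=1; cleared 1 line(s) (total 1); column heights now [2 3 9 9], max=9

Answer: 1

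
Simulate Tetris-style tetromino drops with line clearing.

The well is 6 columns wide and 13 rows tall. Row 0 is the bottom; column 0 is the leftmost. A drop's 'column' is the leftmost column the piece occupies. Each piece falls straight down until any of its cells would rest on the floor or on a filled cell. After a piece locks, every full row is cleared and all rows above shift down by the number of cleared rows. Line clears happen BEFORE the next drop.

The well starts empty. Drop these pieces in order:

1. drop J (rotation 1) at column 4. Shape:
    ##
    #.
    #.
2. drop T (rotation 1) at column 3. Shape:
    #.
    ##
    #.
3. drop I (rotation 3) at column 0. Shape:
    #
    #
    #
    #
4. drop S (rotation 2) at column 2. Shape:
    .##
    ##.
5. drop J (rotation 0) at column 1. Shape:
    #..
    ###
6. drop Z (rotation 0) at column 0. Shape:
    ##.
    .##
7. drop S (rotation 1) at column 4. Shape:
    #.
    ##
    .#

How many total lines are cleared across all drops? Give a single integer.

Answer: 0

Derivation:
Drop 1: J rot1 at col 4 lands with bottom-row=0; cleared 0 line(s) (total 0); column heights now [0 0 0 0 3 3], max=3
Drop 2: T rot1 at col 3 lands with bottom-row=2; cleared 0 line(s) (total 0); column heights now [0 0 0 5 4 3], max=5
Drop 3: I rot3 at col 0 lands with bottom-row=0; cleared 0 line(s) (total 0); column heights now [4 0 0 5 4 3], max=5
Drop 4: S rot2 at col 2 lands with bottom-row=5; cleared 0 line(s) (total 0); column heights now [4 0 6 7 7 3], max=7
Drop 5: J rot0 at col 1 lands with bottom-row=7; cleared 0 line(s) (total 0); column heights now [4 9 8 8 7 3], max=9
Drop 6: Z rot0 at col 0 lands with bottom-row=9; cleared 0 line(s) (total 0); column heights now [11 11 10 8 7 3], max=11
Drop 7: S rot1 at col 4 lands with bottom-row=6; cleared 0 line(s) (total 0); column heights now [11 11 10 8 9 8], max=11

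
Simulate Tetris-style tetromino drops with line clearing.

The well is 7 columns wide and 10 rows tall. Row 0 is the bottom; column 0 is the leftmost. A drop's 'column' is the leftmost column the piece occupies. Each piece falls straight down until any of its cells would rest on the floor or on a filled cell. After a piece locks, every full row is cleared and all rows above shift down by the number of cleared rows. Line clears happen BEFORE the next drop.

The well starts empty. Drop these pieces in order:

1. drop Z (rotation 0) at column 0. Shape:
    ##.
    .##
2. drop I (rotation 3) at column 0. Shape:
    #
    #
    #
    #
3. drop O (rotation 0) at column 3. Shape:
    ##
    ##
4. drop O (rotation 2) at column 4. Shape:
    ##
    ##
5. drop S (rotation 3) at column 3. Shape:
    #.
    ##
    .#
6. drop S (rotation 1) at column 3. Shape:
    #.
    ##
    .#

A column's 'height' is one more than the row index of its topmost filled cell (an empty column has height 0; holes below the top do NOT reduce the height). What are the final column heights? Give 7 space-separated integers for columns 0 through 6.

Answer: 6 2 1 9 8 4 0

Derivation:
Drop 1: Z rot0 at col 0 lands with bottom-row=0; cleared 0 line(s) (total 0); column heights now [2 2 1 0 0 0 0], max=2
Drop 2: I rot3 at col 0 lands with bottom-row=2; cleared 0 line(s) (total 0); column heights now [6 2 1 0 0 0 0], max=6
Drop 3: O rot0 at col 3 lands with bottom-row=0; cleared 0 line(s) (total 0); column heights now [6 2 1 2 2 0 0], max=6
Drop 4: O rot2 at col 4 lands with bottom-row=2; cleared 0 line(s) (total 0); column heights now [6 2 1 2 4 4 0], max=6
Drop 5: S rot3 at col 3 lands with bottom-row=4; cleared 0 line(s) (total 0); column heights now [6 2 1 7 6 4 0], max=7
Drop 6: S rot1 at col 3 lands with bottom-row=6; cleared 0 line(s) (total 0); column heights now [6 2 1 9 8 4 0], max=9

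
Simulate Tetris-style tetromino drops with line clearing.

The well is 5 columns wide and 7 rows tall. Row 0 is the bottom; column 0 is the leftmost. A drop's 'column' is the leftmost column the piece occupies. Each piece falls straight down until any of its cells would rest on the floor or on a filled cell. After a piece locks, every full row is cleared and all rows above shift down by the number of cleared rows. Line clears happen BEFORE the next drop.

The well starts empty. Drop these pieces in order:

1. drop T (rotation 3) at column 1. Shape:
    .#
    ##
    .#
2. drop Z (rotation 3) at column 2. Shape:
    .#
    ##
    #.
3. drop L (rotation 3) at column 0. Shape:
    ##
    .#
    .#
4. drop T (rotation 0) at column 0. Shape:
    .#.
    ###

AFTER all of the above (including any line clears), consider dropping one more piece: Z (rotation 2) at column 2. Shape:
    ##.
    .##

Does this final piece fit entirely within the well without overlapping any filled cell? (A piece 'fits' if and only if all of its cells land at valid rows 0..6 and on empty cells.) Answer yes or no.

Answer: no

Derivation:
Drop 1: T rot3 at col 1 lands with bottom-row=0; cleared 0 line(s) (total 0); column heights now [0 2 3 0 0], max=3
Drop 2: Z rot3 at col 2 lands with bottom-row=3; cleared 0 line(s) (total 0); column heights now [0 2 5 6 0], max=6
Drop 3: L rot3 at col 0 lands with bottom-row=2; cleared 0 line(s) (total 0); column heights now [5 5 5 6 0], max=6
Drop 4: T rot0 at col 0 lands with bottom-row=5; cleared 0 line(s) (total 0); column heights now [6 7 6 6 0], max=7
Test piece Z rot2 at col 2 (width 3): heights before test = [6 7 6 6 0]; fits = False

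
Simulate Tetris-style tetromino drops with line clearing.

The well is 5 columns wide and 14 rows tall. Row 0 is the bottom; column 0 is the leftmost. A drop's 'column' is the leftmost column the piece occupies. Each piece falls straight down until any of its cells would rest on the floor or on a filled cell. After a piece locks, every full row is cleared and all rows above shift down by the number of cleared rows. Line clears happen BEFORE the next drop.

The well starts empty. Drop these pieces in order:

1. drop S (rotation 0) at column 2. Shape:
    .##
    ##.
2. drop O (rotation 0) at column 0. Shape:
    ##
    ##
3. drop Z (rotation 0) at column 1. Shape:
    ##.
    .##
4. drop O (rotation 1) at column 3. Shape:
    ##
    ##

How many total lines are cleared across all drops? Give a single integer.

Drop 1: S rot0 at col 2 lands with bottom-row=0; cleared 0 line(s) (total 0); column heights now [0 0 1 2 2], max=2
Drop 2: O rot0 at col 0 lands with bottom-row=0; cleared 0 line(s) (total 0); column heights now [2 2 1 2 2], max=2
Drop 3: Z rot0 at col 1 lands with bottom-row=2; cleared 0 line(s) (total 0); column heights now [2 4 4 3 2], max=4
Drop 4: O rot1 at col 3 lands with bottom-row=3; cleared 0 line(s) (total 0); column heights now [2 4 4 5 5], max=5

Answer: 0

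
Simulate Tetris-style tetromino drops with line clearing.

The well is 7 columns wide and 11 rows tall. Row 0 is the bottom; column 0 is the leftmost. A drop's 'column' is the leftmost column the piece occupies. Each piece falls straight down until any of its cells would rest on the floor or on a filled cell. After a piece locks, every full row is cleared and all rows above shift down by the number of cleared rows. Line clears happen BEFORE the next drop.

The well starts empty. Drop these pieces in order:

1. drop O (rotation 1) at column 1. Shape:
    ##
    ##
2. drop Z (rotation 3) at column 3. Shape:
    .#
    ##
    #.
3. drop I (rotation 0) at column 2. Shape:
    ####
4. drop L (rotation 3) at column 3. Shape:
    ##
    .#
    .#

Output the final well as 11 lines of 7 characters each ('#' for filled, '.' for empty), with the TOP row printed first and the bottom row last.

Drop 1: O rot1 at col 1 lands with bottom-row=0; cleared 0 line(s) (total 0); column heights now [0 2 2 0 0 0 0], max=2
Drop 2: Z rot3 at col 3 lands with bottom-row=0; cleared 0 line(s) (total 0); column heights now [0 2 2 2 3 0 0], max=3
Drop 3: I rot0 at col 2 lands with bottom-row=3; cleared 0 line(s) (total 0); column heights now [0 2 4 4 4 4 0], max=4
Drop 4: L rot3 at col 3 lands with bottom-row=4; cleared 0 line(s) (total 0); column heights now [0 2 4 7 7 4 0], max=7

Answer: .......
.......
.......
.......
...##..
....#..
....#..
..####.
....#..
.####..
.###...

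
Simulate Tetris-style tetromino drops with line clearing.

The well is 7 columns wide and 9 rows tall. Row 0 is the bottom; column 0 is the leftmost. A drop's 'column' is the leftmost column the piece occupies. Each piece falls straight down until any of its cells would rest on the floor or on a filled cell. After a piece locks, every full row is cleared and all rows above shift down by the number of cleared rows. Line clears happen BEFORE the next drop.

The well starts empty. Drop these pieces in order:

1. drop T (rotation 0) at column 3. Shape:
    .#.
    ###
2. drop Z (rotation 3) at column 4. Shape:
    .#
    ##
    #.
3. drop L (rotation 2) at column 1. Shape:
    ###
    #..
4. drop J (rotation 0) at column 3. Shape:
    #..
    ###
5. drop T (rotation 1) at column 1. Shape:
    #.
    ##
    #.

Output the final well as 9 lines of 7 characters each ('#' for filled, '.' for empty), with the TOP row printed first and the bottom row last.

Answer: .......
.......
...#...
...###.
.#...#.
.##.##.
.#..#..
.####..
.#.###.

Derivation:
Drop 1: T rot0 at col 3 lands with bottom-row=0; cleared 0 line(s) (total 0); column heights now [0 0 0 1 2 1 0], max=2
Drop 2: Z rot3 at col 4 lands with bottom-row=2; cleared 0 line(s) (total 0); column heights now [0 0 0 1 4 5 0], max=5
Drop 3: L rot2 at col 1 lands with bottom-row=0; cleared 0 line(s) (total 0); column heights now [0 2 2 2 4 5 0], max=5
Drop 4: J rot0 at col 3 lands with bottom-row=5; cleared 0 line(s) (total 0); column heights now [0 2 2 7 6 6 0], max=7
Drop 5: T rot1 at col 1 lands with bottom-row=2; cleared 0 line(s) (total 0); column heights now [0 5 4 7 6 6 0], max=7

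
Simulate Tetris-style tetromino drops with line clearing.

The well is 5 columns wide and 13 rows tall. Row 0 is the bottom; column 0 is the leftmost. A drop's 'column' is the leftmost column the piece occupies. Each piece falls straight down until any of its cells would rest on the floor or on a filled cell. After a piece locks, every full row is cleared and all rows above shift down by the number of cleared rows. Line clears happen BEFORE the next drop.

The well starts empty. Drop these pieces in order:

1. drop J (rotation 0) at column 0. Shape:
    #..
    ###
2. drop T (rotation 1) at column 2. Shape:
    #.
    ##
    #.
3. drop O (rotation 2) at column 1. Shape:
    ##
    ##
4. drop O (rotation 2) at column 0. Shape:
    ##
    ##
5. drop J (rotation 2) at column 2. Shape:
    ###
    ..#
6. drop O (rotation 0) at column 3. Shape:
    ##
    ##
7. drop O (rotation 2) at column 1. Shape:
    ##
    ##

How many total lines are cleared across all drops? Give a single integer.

Answer: 1

Derivation:
Drop 1: J rot0 at col 0 lands with bottom-row=0; cleared 0 line(s) (total 0); column heights now [2 1 1 0 0], max=2
Drop 2: T rot1 at col 2 lands with bottom-row=1; cleared 0 line(s) (total 0); column heights now [2 1 4 3 0], max=4
Drop 3: O rot2 at col 1 lands with bottom-row=4; cleared 0 line(s) (total 0); column heights now [2 6 6 3 0], max=6
Drop 4: O rot2 at col 0 lands with bottom-row=6; cleared 0 line(s) (total 0); column heights now [8 8 6 3 0], max=8
Drop 5: J rot2 at col 2 lands with bottom-row=5; cleared 1 line(s) (total 1); column heights now [7 7 6 3 6], max=7
Drop 6: O rot0 at col 3 lands with bottom-row=6; cleared 0 line(s) (total 1); column heights now [7 7 6 8 8], max=8
Drop 7: O rot2 at col 1 lands with bottom-row=7; cleared 0 line(s) (total 1); column heights now [7 9 9 8 8], max=9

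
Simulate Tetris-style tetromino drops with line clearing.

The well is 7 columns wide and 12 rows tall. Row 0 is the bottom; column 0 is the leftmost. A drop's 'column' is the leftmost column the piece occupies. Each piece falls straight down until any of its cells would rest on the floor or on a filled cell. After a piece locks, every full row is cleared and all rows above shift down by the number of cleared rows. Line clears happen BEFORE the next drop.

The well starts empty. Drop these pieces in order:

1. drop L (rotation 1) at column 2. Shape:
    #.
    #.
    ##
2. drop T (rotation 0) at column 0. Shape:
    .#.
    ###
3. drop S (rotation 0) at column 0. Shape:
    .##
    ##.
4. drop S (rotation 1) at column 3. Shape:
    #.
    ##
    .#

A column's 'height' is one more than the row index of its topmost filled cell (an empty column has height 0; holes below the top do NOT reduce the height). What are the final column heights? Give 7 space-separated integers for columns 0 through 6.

Drop 1: L rot1 at col 2 lands with bottom-row=0; cleared 0 line(s) (total 0); column heights now [0 0 3 1 0 0 0], max=3
Drop 2: T rot0 at col 0 lands with bottom-row=3; cleared 0 line(s) (total 0); column heights now [4 5 4 1 0 0 0], max=5
Drop 3: S rot0 at col 0 lands with bottom-row=5; cleared 0 line(s) (total 0); column heights now [6 7 7 1 0 0 0], max=7
Drop 4: S rot1 at col 3 lands with bottom-row=0; cleared 0 line(s) (total 0); column heights now [6 7 7 3 2 0 0], max=7

Answer: 6 7 7 3 2 0 0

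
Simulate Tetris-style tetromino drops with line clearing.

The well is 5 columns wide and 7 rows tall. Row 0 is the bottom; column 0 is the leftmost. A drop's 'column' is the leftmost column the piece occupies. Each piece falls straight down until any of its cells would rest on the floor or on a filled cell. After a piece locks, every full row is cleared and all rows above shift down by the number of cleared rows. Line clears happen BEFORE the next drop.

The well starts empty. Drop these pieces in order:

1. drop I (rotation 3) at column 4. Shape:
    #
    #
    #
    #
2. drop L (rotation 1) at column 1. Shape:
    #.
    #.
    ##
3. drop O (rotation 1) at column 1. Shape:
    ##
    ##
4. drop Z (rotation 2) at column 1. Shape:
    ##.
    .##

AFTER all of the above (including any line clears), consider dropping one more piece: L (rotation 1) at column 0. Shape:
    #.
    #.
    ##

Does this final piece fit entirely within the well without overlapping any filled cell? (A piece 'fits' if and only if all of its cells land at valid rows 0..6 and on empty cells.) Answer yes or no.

Drop 1: I rot3 at col 4 lands with bottom-row=0; cleared 0 line(s) (total 0); column heights now [0 0 0 0 4], max=4
Drop 2: L rot1 at col 1 lands with bottom-row=0; cleared 0 line(s) (total 0); column heights now [0 3 1 0 4], max=4
Drop 3: O rot1 at col 1 lands with bottom-row=3; cleared 0 line(s) (total 0); column heights now [0 5 5 0 4], max=5
Drop 4: Z rot2 at col 1 lands with bottom-row=5; cleared 0 line(s) (total 0); column heights now [0 7 7 6 4], max=7
Test piece L rot1 at col 0 (width 2): heights before test = [0 7 7 6 4]; fits = False

Answer: no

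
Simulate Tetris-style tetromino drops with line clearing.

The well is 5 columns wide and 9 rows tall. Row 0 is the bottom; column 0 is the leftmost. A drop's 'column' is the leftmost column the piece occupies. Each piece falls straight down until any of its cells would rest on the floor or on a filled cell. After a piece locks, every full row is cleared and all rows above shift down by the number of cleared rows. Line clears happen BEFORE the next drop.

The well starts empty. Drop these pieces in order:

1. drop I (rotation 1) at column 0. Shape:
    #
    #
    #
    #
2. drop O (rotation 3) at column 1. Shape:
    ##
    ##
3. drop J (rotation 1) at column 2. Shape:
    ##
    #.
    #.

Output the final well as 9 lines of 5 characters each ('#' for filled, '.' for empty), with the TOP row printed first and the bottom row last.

Drop 1: I rot1 at col 0 lands with bottom-row=0; cleared 0 line(s) (total 0); column heights now [4 0 0 0 0], max=4
Drop 2: O rot3 at col 1 lands with bottom-row=0; cleared 0 line(s) (total 0); column heights now [4 2 2 0 0], max=4
Drop 3: J rot1 at col 2 lands with bottom-row=2; cleared 0 line(s) (total 0); column heights now [4 2 5 5 0], max=5

Answer: .....
.....
.....
.....
..##.
#.#..
#.#..
###..
###..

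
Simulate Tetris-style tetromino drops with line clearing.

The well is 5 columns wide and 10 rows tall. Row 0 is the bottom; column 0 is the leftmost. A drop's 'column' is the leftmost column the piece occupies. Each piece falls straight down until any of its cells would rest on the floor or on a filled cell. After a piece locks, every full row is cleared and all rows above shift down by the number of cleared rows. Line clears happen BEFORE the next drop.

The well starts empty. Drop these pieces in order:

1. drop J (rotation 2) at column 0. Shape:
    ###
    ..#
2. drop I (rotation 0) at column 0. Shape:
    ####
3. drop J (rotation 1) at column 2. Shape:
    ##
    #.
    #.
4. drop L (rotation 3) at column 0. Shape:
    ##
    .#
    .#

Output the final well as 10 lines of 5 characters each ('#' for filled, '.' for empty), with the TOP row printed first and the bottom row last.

Answer: .....
.....
.....
.....
####.
.##..
.##..
####.
###..
..#..

Derivation:
Drop 1: J rot2 at col 0 lands with bottom-row=0; cleared 0 line(s) (total 0); column heights now [2 2 2 0 0], max=2
Drop 2: I rot0 at col 0 lands with bottom-row=2; cleared 0 line(s) (total 0); column heights now [3 3 3 3 0], max=3
Drop 3: J rot1 at col 2 lands with bottom-row=3; cleared 0 line(s) (total 0); column heights now [3 3 6 6 0], max=6
Drop 4: L rot3 at col 0 lands with bottom-row=3; cleared 0 line(s) (total 0); column heights now [6 6 6 6 0], max=6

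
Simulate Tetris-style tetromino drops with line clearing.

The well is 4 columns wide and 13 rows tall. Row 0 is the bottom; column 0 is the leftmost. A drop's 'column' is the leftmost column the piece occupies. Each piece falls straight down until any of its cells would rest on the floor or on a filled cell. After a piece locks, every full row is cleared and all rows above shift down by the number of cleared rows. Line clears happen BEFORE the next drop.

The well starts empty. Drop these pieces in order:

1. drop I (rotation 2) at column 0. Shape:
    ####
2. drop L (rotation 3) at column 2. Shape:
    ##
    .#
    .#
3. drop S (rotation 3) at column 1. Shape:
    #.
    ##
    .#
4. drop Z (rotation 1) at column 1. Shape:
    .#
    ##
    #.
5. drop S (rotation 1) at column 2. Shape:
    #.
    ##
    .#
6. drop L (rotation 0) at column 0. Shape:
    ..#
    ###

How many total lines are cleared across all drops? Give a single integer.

Answer: 1

Derivation:
Drop 1: I rot2 at col 0 lands with bottom-row=0; cleared 1 line(s) (total 1); column heights now [0 0 0 0], max=0
Drop 2: L rot3 at col 2 lands with bottom-row=0; cleared 0 line(s) (total 1); column heights now [0 0 3 3], max=3
Drop 3: S rot3 at col 1 lands with bottom-row=3; cleared 0 line(s) (total 1); column heights now [0 6 5 3], max=6
Drop 4: Z rot1 at col 1 lands with bottom-row=6; cleared 0 line(s) (total 1); column heights now [0 8 9 3], max=9
Drop 5: S rot1 at col 2 lands with bottom-row=8; cleared 0 line(s) (total 1); column heights now [0 8 11 10], max=11
Drop 6: L rot0 at col 0 lands with bottom-row=11; cleared 0 line(s) (total 1); column heights now [12 12 13 10], max=13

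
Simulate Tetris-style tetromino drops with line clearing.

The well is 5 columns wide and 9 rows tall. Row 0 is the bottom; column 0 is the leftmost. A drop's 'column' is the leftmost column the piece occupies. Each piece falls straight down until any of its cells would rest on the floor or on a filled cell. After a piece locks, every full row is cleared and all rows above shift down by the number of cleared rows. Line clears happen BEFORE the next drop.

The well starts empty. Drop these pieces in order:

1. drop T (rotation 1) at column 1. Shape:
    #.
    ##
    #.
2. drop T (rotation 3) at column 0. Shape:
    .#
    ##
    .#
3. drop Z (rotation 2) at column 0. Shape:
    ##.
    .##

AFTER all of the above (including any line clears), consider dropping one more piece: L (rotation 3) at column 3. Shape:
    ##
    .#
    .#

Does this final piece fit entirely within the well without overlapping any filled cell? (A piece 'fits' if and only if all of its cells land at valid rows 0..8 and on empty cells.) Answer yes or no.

Answer: yes

Derivation:
Drop 1: T rot1 at col 1 lands with bottom-row=0; cleared 0 line(s) (total 0); column heights now [0 3 2 0 0], max=3
Drop 2: T rot3 at col 0 lands with bottom-row=3; cleared 0 line(s) (total 0); column heights now [5 6 2 0 0], max=6
Drop 3: Z rot2 at col 0 lands with bottom-row=6; cleared 0 line(s) (total 0); column heights now [8 8 7 0 0], max=8
Test piece L rot3 at col 3 (width 2): heights before test = [8 8 7 0 0]; fits = True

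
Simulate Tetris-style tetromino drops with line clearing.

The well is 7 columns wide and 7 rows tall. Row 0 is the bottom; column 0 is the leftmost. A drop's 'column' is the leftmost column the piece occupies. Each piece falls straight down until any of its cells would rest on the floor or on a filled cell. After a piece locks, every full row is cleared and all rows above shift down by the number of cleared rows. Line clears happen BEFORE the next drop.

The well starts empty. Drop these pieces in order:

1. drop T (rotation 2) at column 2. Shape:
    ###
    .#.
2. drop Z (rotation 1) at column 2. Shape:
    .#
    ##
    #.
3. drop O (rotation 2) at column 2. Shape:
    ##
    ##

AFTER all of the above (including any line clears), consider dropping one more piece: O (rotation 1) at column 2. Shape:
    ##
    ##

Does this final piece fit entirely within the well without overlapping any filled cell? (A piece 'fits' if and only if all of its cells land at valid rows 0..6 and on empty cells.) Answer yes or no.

Drop 1: T rot2 at col 2 lands with bottom-row=0; cleared 0 line(s) (total 0); column heights now [0 0 2 2 2 0 0], max=2
Drop 2: Z rot1 at col 2 lands with bottom-row=2; cleared 0 line(s) (total 0); column heights now [0 0 4 5 2 0 0], max=5
Drop 3: O rot2 at col 2 lands with bottom-row=5; cleared 0 line(s) (total 0); column heights now [0 0 7 7 2 0 0], max=7
Test piece O rot1 at col 2 (width 2): heights before test = [0 0 7 7 2 0 0]; fits = False

Answer: no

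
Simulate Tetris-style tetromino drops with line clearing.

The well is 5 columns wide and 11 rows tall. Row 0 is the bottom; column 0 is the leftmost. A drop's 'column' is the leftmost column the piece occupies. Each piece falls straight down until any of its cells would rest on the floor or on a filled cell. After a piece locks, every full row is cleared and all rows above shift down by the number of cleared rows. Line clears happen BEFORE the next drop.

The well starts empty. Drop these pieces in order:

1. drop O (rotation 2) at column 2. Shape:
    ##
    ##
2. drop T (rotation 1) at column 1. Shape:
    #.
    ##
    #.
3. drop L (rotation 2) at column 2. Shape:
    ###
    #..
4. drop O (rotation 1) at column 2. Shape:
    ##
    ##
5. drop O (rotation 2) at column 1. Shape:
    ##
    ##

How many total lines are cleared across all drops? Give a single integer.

Answer: 0

Derivation:
Drop 1: O rot2 at col 2 lands with bottom-row=0; cleared 0 line(s) (total 0); column heights now [0 0 2 2 0], max=2
Drop 2: T rot1 at col 1 lands with bottom-row=1; cleared 0 line(s) (total 0); column heights now [0 4 3 2 0], max=4
Drop 3: L rot2 at col 2 lands with bottom-row=3; cleared 0 line(s) (total 0); column heights now [0 4 5 5 5], max=5
Drop 4: O rot1 at col 2 lands with bottom-row=5; cleared 0 line(s) (total 0); column heights now [0 4 7 7 5], max=7
Drop 5: O rot2 at col 1 lands with bottom-row=7; cleared 0 line(s) (total 0); column heights now [0 9 9 7 5], max=9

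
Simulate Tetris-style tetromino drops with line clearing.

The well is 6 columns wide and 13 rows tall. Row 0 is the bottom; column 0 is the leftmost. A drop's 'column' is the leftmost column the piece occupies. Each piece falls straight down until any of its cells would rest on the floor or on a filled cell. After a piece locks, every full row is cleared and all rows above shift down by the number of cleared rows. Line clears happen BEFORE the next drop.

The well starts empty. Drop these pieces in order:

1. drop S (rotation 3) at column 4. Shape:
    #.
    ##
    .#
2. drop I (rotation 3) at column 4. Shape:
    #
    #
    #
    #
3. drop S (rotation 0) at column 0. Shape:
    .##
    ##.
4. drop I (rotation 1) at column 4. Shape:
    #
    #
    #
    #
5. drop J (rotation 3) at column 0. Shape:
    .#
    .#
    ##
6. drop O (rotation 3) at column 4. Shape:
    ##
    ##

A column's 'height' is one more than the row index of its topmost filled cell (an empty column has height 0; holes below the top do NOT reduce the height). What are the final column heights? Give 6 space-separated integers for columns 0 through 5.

Answer: 3 5 2 0 13 13

Derivation:
Drop 1: S rot3 at col 4 lands with bottom-row=0; cleared 0 line(s) (total 0); column heights now [0 0 0 0 3 2], max=3
Drop 2: I rot3 at col 4 lands with bottom-row=3; cleared 0 line(s) (total 0); column heights now [0 0 0 0 7 2], max=7
Drop 3: S rot0 at col 0 lands with bottom-row=0; cleared 0 line(s) (total 0); column heights now [1 2 2 0 7 2], max=7
Drop 4: I rot1 at col 4 lands with bottom-row=7; cleared 0 line(s) (total 0); column heights now [1 2 2 0 11 2], max=11
Drop 5: J rot3 at col 0 lands with bottom-row=2; cleared 0 line(s) (total 0); column heights now [3 5 2 0 11 2], max=11
Drop 6: O rot3 at col 4 lands with bottom-row=11; cleared 0 line(s) (total 0); column heights now [3 5 2 0 13 13], max=13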